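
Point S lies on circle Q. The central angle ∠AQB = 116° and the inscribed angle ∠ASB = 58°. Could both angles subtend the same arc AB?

By the inscribed angle theorem, if both angles subtend the same arc, the inscribed angle must be half the central angle.
Half of 116° = 58°, which equals the given inscribed angle of 58°.
Therefore, yes, they correspond to the same arc.

Yes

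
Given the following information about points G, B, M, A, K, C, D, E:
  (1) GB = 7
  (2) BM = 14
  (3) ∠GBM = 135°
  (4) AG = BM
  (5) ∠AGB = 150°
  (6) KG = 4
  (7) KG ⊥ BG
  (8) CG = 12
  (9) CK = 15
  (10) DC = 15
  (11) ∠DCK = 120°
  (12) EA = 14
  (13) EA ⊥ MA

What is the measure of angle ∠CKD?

Step 1: By the law of cosines on triangle KCD: KD² = 15² + 15² − 2·15·15·cos(120°) = 675, so KD = 15·√3.
Step 2: By the inverse law of cosines on triangle CKD: cos(∠CKD) = (15² + (15·√3)² − 15²) / (2·15·15·√3) = 675/779.42 = 0.866, so ∠CKD = 30°.

Therefore, the measure of angle ∠CKD = 30°.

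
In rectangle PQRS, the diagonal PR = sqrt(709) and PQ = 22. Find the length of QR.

The diagonal of a rectangle forms a right triangle with the two sides.
Rearranging the Pythagorean theorem: missing side = sqrt(d^2 - known^2).
= sqrt(709 - 484) = sqrt(225) = 15.

15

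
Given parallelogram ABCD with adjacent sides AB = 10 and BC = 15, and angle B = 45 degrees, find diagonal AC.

The diagonal of a parallelogram can be found by treating two adjacent sides and the diagonal as a triangle.
Applying the law of cosines with sides 10, 15 and included angle 45°:
d^2 = 100 + 225 - 300*cos(45°) = 325 - 150*sqrt(2)
d = 5*sqrt(13 - 6*sqrt(2))

5*sqrt(13 - 6*sqrt(2))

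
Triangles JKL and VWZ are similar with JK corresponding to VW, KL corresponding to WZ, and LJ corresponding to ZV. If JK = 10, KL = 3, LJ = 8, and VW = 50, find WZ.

Similar triangles have proportional sides. Setting up the proportion:
VW / JK = WZ / KL
50 / 10 = WZ / 3
WZ = 3 * 50 / 10 = 15.

15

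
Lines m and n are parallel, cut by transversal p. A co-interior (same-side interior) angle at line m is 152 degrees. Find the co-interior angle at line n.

Co-interior angles sum to 180: 180 - 152 = 28 degrees.

28 degrees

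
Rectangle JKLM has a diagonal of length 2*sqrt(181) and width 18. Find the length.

Using the Pythagorean theorem: d^2 = a^2 + b^2
b^2 = d^2 - a^2
b^2 = 724 - 324
b^2 = 400
b = sqrt(400) = 20

20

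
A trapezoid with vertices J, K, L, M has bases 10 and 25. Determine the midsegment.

The midsegment of a trapezoid = (base1 + base2) / 2
midsegment = (10 + 25) / 2
midsegment = 35 / 2
midsegment = 35/2

35/2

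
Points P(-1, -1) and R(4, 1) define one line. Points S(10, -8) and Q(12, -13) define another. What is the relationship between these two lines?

Slope of line 1: m1 = (1 - -1)/(4 - -1) = 2/5 = 2/5
Slope of line 2: m2 = (-13 - -8)/(12 - 10) = -5/2 = -5/2
m1 * m2 = (2/5) * (-5/2) = -1 = -1, so the lines are perpendicular.

Perpendicular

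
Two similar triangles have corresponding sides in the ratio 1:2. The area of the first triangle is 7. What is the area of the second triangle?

For similar figures, the area ratio equals the square of the side ratio.
Side ratio (the first triangle to the second triangle) = 1:2, so area ratio = 1^2:2^2 = 1:4.
If the area of the first triangle is 7, then the area of the second triangle = 7 * (4/1) = 28.

28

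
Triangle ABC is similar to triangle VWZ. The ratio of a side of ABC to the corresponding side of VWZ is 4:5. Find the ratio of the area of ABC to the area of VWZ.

The ratio of areas of similar triangles equals the square of the side ratio.
Side ratio = 4:5
Area ratio = (4/5)^2 = 16/25 = 16:25

16:25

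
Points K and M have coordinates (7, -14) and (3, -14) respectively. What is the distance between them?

d = sqrt((3 - 7)^2 + (-14 - -14)^2)
d = sqrt(-4^2 + 0^2)
d = sqrt(16 + 0)
d = sqrt(16) = 4

4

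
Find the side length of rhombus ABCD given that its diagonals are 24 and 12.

In a rhombus, the diagonals bisect each other perpendicularly, creating four congruent right triangles.
Each triangle has legs 12 (half of 24) and 6 (half of 12).
The hypotenuse of each right triangle is a side of the rhombus:
side = sqrt(12^2 + 6^2) = sqrt(180) = 6*sqrt(5)

6*sqrt(5)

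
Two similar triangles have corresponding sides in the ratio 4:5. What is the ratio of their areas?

Area scales with the square of linear dimensions. If every length is multiplied by 4/5, then the area is multiplied by (4/5)^2 = 16/25.
The area ratio is 16:25.

16:25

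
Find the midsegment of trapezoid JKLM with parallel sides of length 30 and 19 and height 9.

The midsegment of a trapezoid = (base1 + base2) / 2
midsegment = (30 + 19) / 2
midsegment = 49 / 2
midsegment = 49/2

49/2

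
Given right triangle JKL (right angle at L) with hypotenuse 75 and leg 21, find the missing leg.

By the Pythagorean theorem: KL^2 = JK^2 - JL^2
KL^2 = 75^2 - 21^2 = 5625 - 441 = 5184
KL = sqrt(5184) = 72

72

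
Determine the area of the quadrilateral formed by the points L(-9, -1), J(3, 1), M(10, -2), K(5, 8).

Using the Shoelace formula for a quadrilateral (vertices in order):
Area = (1/2)|sum of (x_i * y_(i+1) - x_(i+1) * y_i)|
Terms: (-9*1 - 3*-1) = -6, (3*-2 - 10*1) = -16, (10*8 - 5*-2) = 90, (5*-1 - -9*8) = 67
Sum = 135
Area = (1/2)(135) = 135/2

135/2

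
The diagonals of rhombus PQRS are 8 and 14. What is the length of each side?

In a rhombus, the diagonals bisect each other perpendicularly, creating four congruent right triangles.
Each triangle has legs 4 (half of 8) and 7 (half of 14).
The hypotenuse of each right triangle is a side of the rhombus:
side = sqrt(4^2 + 7^2) = sqrt(65)

sqrt(65)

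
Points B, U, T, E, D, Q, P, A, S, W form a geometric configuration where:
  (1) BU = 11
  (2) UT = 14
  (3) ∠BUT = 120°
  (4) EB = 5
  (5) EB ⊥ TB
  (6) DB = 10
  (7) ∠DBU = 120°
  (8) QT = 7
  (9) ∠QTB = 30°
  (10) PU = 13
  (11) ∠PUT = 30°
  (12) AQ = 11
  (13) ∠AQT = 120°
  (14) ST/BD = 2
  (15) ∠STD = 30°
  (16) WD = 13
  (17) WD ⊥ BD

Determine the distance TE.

Step 1: By the law of cosines on triangle BUT: BT² = 11² + 14² − 2·11·14·cos(120°) = 471, so BT ≈ 21.7.
Step 2: By the law of cosines on triangle TBE: TE² = 21.7² + 5² − 2·21.7·5·cos(90°) = 496, so TE = 4·√31.

Therefore, the length of TE = 4·√31.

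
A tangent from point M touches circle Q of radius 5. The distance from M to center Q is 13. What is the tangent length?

The tangent, radius, and line from the external point to the center form a right triangle.
The right angle is where the tangent meets the radius.
By the Pythagorean theorem: tangent² + 5² = 13²
tangent² = 169 - 25 = 144
tangent = 12

12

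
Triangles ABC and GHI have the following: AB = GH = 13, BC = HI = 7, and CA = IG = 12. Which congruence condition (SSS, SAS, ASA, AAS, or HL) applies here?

The given information matches SSS: All three pairs of corresponding sides are equal (Side-Side-Side).

SSS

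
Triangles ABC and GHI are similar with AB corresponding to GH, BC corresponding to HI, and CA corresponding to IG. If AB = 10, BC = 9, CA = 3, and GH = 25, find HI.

k = 25/10 = 5/2. HI = 5/2 * 9 = 45/2.

45/2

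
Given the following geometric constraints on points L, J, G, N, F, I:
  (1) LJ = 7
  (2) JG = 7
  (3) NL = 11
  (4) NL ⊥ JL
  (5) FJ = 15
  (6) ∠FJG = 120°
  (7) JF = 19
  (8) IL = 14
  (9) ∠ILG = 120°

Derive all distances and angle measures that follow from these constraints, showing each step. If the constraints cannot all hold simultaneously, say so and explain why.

These constraints are not satisfiable: (5) FJ = 15 and (7) JF = 19 assign two different lengths to the same segment. No planar figure meets all of them, so nothing further can be derived.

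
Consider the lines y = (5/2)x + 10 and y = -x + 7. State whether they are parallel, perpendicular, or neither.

Slope of line 1: m1 = 5/2
Slope of line 2: m2 = -1
m1 != m2 and m1*m2 = -5/2 != -1. Neither.

Neither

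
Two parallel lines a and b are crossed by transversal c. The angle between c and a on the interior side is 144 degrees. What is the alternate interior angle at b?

Alternate interior angles are equal: 144 degrees.

144 degrees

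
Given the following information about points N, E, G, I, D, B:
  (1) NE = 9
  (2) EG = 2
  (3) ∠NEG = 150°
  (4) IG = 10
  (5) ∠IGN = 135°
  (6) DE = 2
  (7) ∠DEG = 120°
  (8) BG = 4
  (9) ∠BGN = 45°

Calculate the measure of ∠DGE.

Step 1: By the law of cosines on triangle GED: GD² = 2² + 2² − 2·2·2·cos(120°) = 12, so GD = 2·√3.
Step 2: By the inverse law of cosines on triangle DGE: cos(∠DGE) = ((2·√3)² + 2² − 2²) / (2·2·√3·2) = 12/13.86 = 0.866, so ∠DGE = 30°.

Therefore, the measure of angle ∠DGE = 30°.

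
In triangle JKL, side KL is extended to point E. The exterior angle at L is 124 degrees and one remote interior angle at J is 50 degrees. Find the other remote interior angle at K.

By the exterior angle theorem: exterior angle = sum of remote interior angles.
124 = 50 + angle K
angle K = 124 - 50 = 74 degrees

74 degrees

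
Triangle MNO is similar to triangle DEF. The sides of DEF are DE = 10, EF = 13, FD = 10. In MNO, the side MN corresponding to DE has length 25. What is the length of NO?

k = 25/10 = 5/2. NO = 5/2 * 13 = 65/2.

65/2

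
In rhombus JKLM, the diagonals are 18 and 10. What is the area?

Area of a rhombus = (d1 * d2) / 2
Area = (18 * 10) / 2
Area = 180 / 2
Area = 90

90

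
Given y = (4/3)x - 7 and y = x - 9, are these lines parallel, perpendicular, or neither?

Slope of line 1: m1 = 4/3
Slope of line 2: m2 = 1
For parallel lines we need equal slopes: 4/3 != 1.
For perpendicular lines we need m1*m2 = -1: (4/3)(1) = 4/3 != -1.
Since neither condition holds, the lines are neither parallel nor perpendicular.

Neither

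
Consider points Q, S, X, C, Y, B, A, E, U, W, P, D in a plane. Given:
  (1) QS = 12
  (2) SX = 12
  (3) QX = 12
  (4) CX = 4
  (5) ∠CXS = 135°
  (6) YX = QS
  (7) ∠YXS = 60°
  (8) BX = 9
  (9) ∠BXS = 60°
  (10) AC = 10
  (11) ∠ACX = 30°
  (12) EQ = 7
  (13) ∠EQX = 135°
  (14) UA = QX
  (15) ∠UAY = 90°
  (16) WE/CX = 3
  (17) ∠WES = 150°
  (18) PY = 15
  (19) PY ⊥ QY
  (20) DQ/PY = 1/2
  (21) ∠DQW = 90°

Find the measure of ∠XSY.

From the given relations: YX = QS = 12.
Step 1: By the law of cosines on triangle SXY: SY² = 12² + 12² − 2·12·12·cos(60°) = 144, so SY = 12.
Step 2: By the inverse law of cosines on triangle XSY: cos(∠XSY) = (12² + 12² − 12²) / (2·12·12) = 144/288 = 0.5, so ∠XSY = 60°.

Therefore, the measure of angle ∠XSY = 60°.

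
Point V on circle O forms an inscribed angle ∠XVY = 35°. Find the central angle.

The inscribed angle theorem states that a central angle is always twice any inscribed angle that subtends the same arc.
Since the inscribed angle is 35°, the central angle = 2 × 35° = 70°.

70°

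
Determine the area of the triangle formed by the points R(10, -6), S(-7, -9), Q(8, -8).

Using the Shoelace formula for a triangle:
Area = (1/2)|x0(y1 - y2) + x1(y2 - y0) + x2(y0 - y1)|
Area = (1/2)|10(-9 - -8) + -7(-8 - -6) + 8(-6 - -9)|
Area = (1/2)|-10 + 14 + 24|
Area = (1/2)|28|
Area = (1/2)(28)
Area = 14

14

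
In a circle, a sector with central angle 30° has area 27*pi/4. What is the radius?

r² = 360 × 27*pi/4 / (π × 30) = 81, so r = 9.

9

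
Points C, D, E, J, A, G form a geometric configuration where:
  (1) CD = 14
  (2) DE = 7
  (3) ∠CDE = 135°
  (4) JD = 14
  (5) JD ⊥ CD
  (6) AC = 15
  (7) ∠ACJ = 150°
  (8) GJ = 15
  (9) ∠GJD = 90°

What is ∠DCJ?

Step 1: By the law of cosines on triangle CDJ: CJ² = 14² + 14² − 2·14·14·cos(90°) = 392, so CJ = 14·√2.
Step 2: By the inverse law of cosines on triangle DCJ: cos(∠DCJ) = (14² + (14·√2)² − 14²) / (2·14·14·√2) = 392/554.37 = 0.7071, so ∠DCJ = 45°.

Therefore, the measure of angle ∠DCJ = 45°.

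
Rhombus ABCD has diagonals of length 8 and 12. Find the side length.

Half-diagonals are 4 and 6. side = sqrt(4^2 + 6^2) = sqrt(52) = 2*sqrt(13)

2*sqrt(13)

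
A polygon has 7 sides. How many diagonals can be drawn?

Total line segments between 7 vertices = C(7,2) = 21.
Subtract the 7 sides: 21 - 7 = 14 diagonals.

14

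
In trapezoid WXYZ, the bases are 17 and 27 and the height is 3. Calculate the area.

A trapezoid's area equals the midsegment times the height.
The midsegment is (17 + 27) / 2 = 22.
Area = 22 * 3 = 66.

66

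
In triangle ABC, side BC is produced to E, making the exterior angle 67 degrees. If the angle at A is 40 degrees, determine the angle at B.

The exterior angle theorem states that an exterior angle equals the sum of the two non-adjacent interior angles.
So 67 = 40 + angle B, which gives angle B = 67 - 40 = 27 degrees.

27 degrees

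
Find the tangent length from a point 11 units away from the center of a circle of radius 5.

The tangent, radius, and line from the external point to the center form a right triangle.
The right angle is where the tangent meets the radius.
By the Pythagorean theorem: tangent² + 5² = 11²
tangent² = 121 - 25 = 96
tangent = 4*sqrt(6)

4*sqrt(6)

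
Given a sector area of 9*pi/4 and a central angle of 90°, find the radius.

r² = 360 × 9*pi/4 / (π × 90) = 9, so r = 3.

3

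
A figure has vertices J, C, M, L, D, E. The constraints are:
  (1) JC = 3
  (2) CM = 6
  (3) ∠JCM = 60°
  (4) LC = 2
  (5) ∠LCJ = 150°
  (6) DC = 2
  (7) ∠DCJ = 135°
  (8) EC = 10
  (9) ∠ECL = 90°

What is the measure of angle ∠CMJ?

Step 1: By the law of cosines on triangle MCJ: MJ² = 6² + 3² − 2·6·3·cos(60°) = 27, so MJ = 3·√3.
Step 2: By the inverse law of cosines on triangle CMJ: cos(∠CMJ) = (6² + (3·√3)² − 3²) / (2·6·3·√3) = 54/62.35 = 0.866, so ∠CMJ = 30°.

Therefore, the measure of angle ∠CMJ = 30°.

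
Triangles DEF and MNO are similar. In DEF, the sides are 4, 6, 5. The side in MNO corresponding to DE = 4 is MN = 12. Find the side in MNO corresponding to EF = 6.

Similar triangles have proportional sides. Setting up the proportion:
MN / DE = NO / EF
12 / 4 = NO / 6
NO = 6 * 12 / 4 = 18.

18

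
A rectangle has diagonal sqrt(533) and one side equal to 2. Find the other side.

Using the Pythagorean theorem: d^2 = a^2 + b^2
b^2 = d^2 - a^2
b^2 = 533 - 4
b^2 = 529
b = sqrt(529) = 23

23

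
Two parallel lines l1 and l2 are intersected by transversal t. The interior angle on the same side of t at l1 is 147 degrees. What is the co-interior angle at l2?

Co-interior angles (same-side interior) formed by parallel lines and a transversal are supplementary (sum to 180 degrees).
The given angle is 147 degrees.
The co-interior angle = 180 - 147 = 33 degrees.

33 degrees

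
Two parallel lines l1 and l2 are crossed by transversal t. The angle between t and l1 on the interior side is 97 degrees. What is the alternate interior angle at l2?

Alternate interior angles are equal: 97 degrees.

97 degrees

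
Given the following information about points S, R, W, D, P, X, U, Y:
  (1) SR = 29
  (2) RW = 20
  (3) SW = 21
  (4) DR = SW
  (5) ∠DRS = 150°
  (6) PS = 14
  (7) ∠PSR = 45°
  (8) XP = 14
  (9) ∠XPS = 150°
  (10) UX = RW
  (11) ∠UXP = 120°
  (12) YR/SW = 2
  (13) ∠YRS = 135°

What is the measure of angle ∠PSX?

Step 1: By the law of cosines on triangle SPX: SX² = 14² + 14² − 2·14·14·cos(150°) = 731.48, so SX ≈ 27.05.
Step 2: By the inverse law of cosines on triangle PSX: cos(∠PSX) = (14² + 27.05² − 14²) / (2·14·27.05) = 731.48/757.29 = 0.9659, so ∠PSX = 15°.

Therefore, the measure of angle ∠PSX = 15°.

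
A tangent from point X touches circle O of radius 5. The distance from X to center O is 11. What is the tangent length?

The tangent, radius, and line from the external point to the center form a right triangle.
The right angle is where the tangent meets the radius.
By the Pythagorean theorem: tangent² + 5² = 11²
tangent² = 121 - 25 = 96
tangent = 4*sqrt(6)

4*sqrt(6)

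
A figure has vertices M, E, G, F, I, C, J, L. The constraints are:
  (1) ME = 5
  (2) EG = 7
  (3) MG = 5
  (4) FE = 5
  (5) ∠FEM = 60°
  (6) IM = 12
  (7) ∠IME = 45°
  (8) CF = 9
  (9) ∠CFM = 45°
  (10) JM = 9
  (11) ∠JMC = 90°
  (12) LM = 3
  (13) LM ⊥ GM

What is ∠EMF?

Step 1: By the law of cosines on triangle MEF: MF² = 5² + 5² − 2·5·5·cos(60°) = 25, so MF = 5.
Step 2: By the inverse law of cosines on triangle EMF: cos(∠EMF) = (5² + 5² − 5²) / (2·5·5) = 25/50 = 0.5, so ∠EMF = 60°.

Therefore, the measure of angle ∠EMF = 60°.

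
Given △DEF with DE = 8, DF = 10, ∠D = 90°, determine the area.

Area = (1/2) * DE * DF * sin(D)
Area = (1/2) * 8 * 10 * sin(90°)
Area = (1/2) * 8 * 10 * 1
Area = 40

40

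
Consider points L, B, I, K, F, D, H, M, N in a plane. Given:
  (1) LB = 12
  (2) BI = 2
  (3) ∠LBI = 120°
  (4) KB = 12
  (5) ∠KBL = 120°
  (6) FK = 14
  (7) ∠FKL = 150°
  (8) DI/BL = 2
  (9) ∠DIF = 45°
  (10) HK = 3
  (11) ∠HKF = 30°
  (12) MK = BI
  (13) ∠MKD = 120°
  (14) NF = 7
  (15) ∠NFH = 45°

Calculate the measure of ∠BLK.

Step 1: By the law of cosines on triangle LBK: LK² = 12² + 12² − 2·12·12·cos(120°) = 432, so LK = 12·√3.
Step 2: By the inverse law of cosines on triangle BLK: cos(∠BLK) = (12² + (12·√3)² − 12²) / (2·12·12·√3) = 432/498.83 = 0.866, so ∠BLK = 30°.

Therefore, the measure of angle ∠BLK = 30°.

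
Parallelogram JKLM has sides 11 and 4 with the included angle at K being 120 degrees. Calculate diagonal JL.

Law of cosines: d^2 = 11^2 + 4^2 - 2(11)(4)cos(120°) = 181, so d = sqrt(181).

sqrt(181)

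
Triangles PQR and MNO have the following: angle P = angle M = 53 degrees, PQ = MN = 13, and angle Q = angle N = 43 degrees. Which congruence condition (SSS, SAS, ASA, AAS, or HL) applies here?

The given information provides:
angle P = angle M = 53 degrees, PQ = MN = 13, and angle Q = angle N = 43 degrees
This matches the ASA congruence theorem.
Two pairs of corresponding angles and the included side are equal (Angle-Side-Angle).

ASA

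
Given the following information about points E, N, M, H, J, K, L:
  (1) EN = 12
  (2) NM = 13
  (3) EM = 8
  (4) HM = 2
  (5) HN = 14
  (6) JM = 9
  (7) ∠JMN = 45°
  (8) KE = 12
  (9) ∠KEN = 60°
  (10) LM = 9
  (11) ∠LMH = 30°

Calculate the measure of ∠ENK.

Step 1: By the law of cosines on triangle NEK: NK² = 12² + 12² − 2·12·12·cos(60°) = 144, so NK = 12.
Step 2: By the inverse law of cosines on triangle ENK: cos(∠ENK) = (12² + 12² − 12²) / (2·12·12) = 144/288 = 0.5, so ∠ENK = 60°.

Therefore, the measure of angle ∠ENK = 60°.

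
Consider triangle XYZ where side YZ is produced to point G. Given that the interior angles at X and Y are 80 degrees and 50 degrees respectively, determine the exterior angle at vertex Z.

The interior angle at Z is 180 - 80 - 50 = 50 degrees.
The exterior angle and interior angle at Z are supplementary:
Exterior angle = 180 - 50 = 130 degrees.

130 degrees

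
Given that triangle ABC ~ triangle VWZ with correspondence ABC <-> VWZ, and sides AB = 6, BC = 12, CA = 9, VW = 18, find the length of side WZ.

k = 18/6 = 3. WZ = 3 * 12 = 36.

36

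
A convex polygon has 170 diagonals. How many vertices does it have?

Using d = n(n - 3)/2, we solve 170 = n(n - 3)/2.
So n(n - 3) = 340.
Testing n = 20: 20 * 17 = 340 = 340. Correct.
The polygon has 20 sides.

20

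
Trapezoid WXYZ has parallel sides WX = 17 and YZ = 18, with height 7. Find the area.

Area = (17 + 18) * 7 / 2 = 245 / 2 = 245/2

245/2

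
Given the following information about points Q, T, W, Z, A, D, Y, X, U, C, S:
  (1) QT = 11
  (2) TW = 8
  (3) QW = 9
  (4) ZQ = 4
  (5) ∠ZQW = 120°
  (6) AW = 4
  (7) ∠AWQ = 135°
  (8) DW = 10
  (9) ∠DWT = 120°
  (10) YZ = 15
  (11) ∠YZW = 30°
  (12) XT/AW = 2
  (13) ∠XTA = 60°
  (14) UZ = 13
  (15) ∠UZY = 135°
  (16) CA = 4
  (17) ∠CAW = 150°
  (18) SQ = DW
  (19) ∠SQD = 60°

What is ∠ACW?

Step 1: By the law of cosines on triangle CAW: CW² = 4² + 4² − 2·4·4·cos(150°) = 59.71, so CW ≈ 7.73.
Step 2: By the inverse law of cosines on triangle ACW: cos(∠ACW) = (4² + 7.73² − 4²) / (2·4·7.73) = 59.71/61.82 = 0.9659, so ∠ACW = 15°.

Therefore, the measure of angle ∠ACW = 15°.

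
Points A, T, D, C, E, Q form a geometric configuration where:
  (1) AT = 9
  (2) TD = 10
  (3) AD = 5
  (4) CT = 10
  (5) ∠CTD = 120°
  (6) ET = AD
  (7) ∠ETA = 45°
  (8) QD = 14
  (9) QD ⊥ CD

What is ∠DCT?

Step 1: By the law of cosines on triangle CTD: CD² = 10² + 10² − 2·10·10·cos(120°) = 300, so CD = 10·√3.
Step 2: By the inverse law of cosines on triangle DCT: cos(∠DCT) = ((10·√3)² + 10² − 10²) / (2·10·√3·10) = 300/346.41 = 0.866, so ∠DCT = 30°.

Therefore, the measure of angle ∠DCT = 30°.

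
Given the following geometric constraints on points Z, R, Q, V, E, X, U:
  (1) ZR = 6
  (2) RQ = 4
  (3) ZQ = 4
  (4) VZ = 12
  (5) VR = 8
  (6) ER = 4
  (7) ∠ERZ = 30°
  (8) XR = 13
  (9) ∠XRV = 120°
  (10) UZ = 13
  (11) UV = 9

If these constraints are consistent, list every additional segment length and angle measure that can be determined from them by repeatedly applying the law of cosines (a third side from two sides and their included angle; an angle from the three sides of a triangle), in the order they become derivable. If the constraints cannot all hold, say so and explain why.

The constraints are consistent. Derivable facts, in order:
After 1 step:
- VX ≈ 18.36
- ZE ≈ 3.23
- ∠QRZ = 41.41°
- ∠QZR = 41.41°
- ∠RQZ = 97.18°
- ∠RVZ = 26.38°
- ∠RZV = 36.34°
- ∠UVZ = 74.97°
- ∠UZV = 41.96°
- ∠VRZ = 117.28°
- ∠VUZ = 63.06°
After 2 steps:
- ∠EZR = 38.26°
- ∠REZ = 111.74°
- ∠RVX = 37.83°
- ∠RXV = 22.17°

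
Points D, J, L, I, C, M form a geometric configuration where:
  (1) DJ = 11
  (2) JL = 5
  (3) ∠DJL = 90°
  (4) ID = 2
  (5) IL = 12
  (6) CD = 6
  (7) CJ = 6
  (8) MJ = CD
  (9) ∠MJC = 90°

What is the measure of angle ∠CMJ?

From the given relations: MJ = CD = 6.
Step 1: By the law of cosines on triangle MJC: MC² = 6² + 6² − 2·6·6·cos(90°) = 72, so MC = 6·√2.
Step 2: By the inverse law of cosines on triangle CMJ: cos(∠CMJ) = ((6·√2)² + 6² − 6²) / (2·6·√2·6) = 72/101.82 = 0.7071, so ∠CMJ = 45°.

Therefore, the measure of angle ∠CMJ = 45°.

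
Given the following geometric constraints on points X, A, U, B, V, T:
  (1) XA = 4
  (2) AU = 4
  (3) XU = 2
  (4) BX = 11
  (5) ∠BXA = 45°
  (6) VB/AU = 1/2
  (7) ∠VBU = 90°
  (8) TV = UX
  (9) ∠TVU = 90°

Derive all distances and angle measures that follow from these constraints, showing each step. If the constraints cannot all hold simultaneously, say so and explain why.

The constraints are consistent.

From the given relations:
  VB = 1/2·AU = 1/2·4 = 2
  TV = UX = 2

Step 1: From AX = 4, XB = 11, and ∠AXB = 45°, by the law of cosines:
  AB² = AX² + XB² - 2·AX·XB·cos(45°) = 16 + 121 - 62.23 = 74.77
  AB ≈ 8.65

Step 2: From XA = 4, XU = 2, AU = 4, by the inverse law of cosines:
  cos(∠AXU) = (XA² + XU² - AU²) / (2·XA·XU)
  ∠AXU = 75.52°

Step 3: From AU = 4, AX = 4, UX = 2, by the inverse law of cosines:
  cos(∠UAX) = (AU² + AX² - UX²) / (2·AU·AX)
  ∠UAX = 28.96°

Step 4: From UA = 4, UX = 2, AX = 4, by the inverse law of cosines:
  cos(∠AUX) = (UA² + UX² - AX²) / (2·UA·UX)
  ∠AUX = 75.52°

Step 5: From AB = 8.65, AX = 4, BX = 11, by the inverse law of cosines:
  cos(∠BAX) = (AB² + AX² - BX²) / (2·AB·AX)
  ∠BAX = 115.91°

Step 6: From BA = 8.65, BX = 11, AX = 4, by the inverse law of cosines:
  cos(∠ABX) = (BA² + BX² - AX²) / (2·BA·BX)
  ∠ABX = 19.09°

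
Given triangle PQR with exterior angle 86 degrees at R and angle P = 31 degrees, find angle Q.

By the exterior angle theorem: exterior angle = sum of remote interior angles.
86 = 31 + angle Q
angle Q = 86 - 31 = 55 degrees

55 degrees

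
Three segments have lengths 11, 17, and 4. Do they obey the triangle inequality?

No.
The triangle inequality is violated: 11 + 4 = 15 ≤ 17.
These lengths cannot form a triangle.

No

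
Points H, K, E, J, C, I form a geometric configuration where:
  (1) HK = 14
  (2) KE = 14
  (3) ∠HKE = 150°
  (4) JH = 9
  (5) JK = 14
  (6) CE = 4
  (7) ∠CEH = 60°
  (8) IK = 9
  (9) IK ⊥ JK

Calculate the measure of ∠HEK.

Step 1: By the law of cosines on triangle EKH: EH² = 14² + 14² − 2·14·14·cos(150°) = 731.48, so EH ≈ 27.05.
Step 2: By the inverse law of cosines on triangle HEK: cos(∠HEK) = (27.05² + 14² − 14²) / (2·27.05·14) = 731.48/757.29 = 0.9659, so ∠HEK = 15°.

Therefore, the measure of angle ∠HEK = 15°.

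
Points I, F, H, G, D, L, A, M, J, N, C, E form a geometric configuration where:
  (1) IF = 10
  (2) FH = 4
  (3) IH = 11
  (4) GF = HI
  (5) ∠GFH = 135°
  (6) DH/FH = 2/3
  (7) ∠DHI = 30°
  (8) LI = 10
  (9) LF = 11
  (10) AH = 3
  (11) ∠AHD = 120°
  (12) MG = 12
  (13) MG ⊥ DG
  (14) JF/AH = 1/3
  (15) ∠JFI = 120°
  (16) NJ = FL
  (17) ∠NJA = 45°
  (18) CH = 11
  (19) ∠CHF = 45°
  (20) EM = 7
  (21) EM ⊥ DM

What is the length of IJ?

From the given relations: JF = 1/3·AH = 1/3·3 = 1.
Step 1: By the law of cosines on triangle IFJ: IJ² = 10² + 1² − 2·10·1·cos(120°) = 111, so IJ = √111.

Therefore, the length of IJ = √111.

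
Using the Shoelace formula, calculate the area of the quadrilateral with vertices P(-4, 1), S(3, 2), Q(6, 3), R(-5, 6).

Using the Shoelace formula for a quadrilateral (vertices in order):
Area = (1/2)|sum of (x_i * y_(i+1) - x_(i+1) * y_i)|
Terms: (-4*2 - 3*1) = -11, (3*3 - 6*2) = -3, (6*6 - -5*3) = 51, (-5*1 - -4*6) = 19
Sum = 56
Area = (1/2)(56) = 28

28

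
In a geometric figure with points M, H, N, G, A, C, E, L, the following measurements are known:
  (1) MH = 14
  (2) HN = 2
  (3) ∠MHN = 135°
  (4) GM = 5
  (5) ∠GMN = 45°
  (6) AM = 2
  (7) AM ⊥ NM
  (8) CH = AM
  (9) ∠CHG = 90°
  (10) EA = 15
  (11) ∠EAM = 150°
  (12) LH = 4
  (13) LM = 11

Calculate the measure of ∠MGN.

Step 1: By the law of cosines on triangle NHM: NM² = 2² + 14² − 2·2·14·cos(135°) = 239.6, so NM ≈ 15.48.
Step 2: By the law of cosines on triangle GMN: GN² = 5² + 15.48² − 2·5·15.48·cos(45°) = 155.15, so GN ≈ 12.46.
Step 3: By the inverse law of cosines on triangle MGN: cos(∠MGN) = (5² + 12.46² − 15.48²) / (2·5·12.46) = -59.45/124.56 = -0.4773, so ∠MGN = 118.51°.

Therefore, the measure of angle ∠MGN = 118.51°.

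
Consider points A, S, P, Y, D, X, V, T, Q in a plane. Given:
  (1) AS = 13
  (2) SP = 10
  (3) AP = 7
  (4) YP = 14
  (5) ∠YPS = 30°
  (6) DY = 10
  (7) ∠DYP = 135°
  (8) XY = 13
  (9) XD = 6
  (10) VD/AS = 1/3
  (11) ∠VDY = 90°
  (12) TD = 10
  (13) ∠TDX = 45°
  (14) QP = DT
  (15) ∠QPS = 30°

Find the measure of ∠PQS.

From the given relations: QP = DT = 10.
Step 1: By the law of cosines on triangle QPS: QS² = 10² + 10² − 2·10·10·cos(30°) = 26.79, so QS ≈ 5.18.
Step 2: By the inverse law of cosines on triangle PQS: cos(∠PQS) = (10² + 5.18² − 10²) / (2·10·5.18) = 26.79/103.53 = 0.2588, so ∠PQS = 75°.

Therefore, the measure of angle ∠PQS = 75°.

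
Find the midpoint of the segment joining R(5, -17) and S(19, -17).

M = ((x₁ + x₂)/2, (y₁ + y₂)/2)
= ((5 + 19)/2, (-17 + -17)/2)
= (24/2, -34/2) = (12, -17)

(12, -17)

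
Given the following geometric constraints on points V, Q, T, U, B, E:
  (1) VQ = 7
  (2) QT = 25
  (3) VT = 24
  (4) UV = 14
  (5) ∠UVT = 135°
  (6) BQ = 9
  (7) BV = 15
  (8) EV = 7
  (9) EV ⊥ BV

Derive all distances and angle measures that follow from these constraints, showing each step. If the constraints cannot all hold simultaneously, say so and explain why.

The constraints are consistent.

Step 1: From TV = 24, VU = 14, and ∠TVU = 135°, by the law of cosines:
  TU² = TV² + VU² - 2·TV·VU·cos(135°) = 576 + 196 + 475.2 = 1247
  TU ≈ 35.32

Step 2: From BV = 15, VE = 7, and ∠BVE = 90°, by the law of cosines:
  BE² = BV² + VE² - 2·BV·VE·cos(90°) = 225 + 49 - 0 = 274
  BE ≈ 16.55

Step 3: From VB = 15, VQ = 7, BQ = 9, by the inverse law of cosines:
  cos(∠BVQ) = (VB² + VQ² - BQ²) / (2·VB·VQ)
  ∠BVQ = 23.21°

Step 4: From VQ = 7, VT = 24, QT = 25, by the inverse law of cosines:
  cos(∠QVT) = (VQ² + VT² - QT²) / (2·VQ·VT)
  ∠QVT = 90°

Step 5: From QB = 9, QV = 7, BV = 15, by the inverse law of cosines:
  cos(∠BQV) = (QB² + QV² - BV²) / (2·QB·QV)
  ∠BQV = 138.94°

Step 6: From QT = 25, QV = 7, TV = 24, by the inverse law of cosines:
  cos(∠TQV) = (QT² + QV² - TV²) / (2·QT·QV)
  ∠TQV = 73.74°

Step 7: From TQ = 25, TV = 24, QV = 7, by the inverse law of cosines:
  cos(∠QTV) = (TQ² + TV² - QV²) / (2·TQ·TV)
  ∠QTV = 16.26°

Step 8: From BQ = 9, BV = 15, QV = 7, by the inverse law of cosines:
  cos(∠QBV) = (BQ² + BV² - QV²) / (2·BQ·BV)
  ∠QBV = 17.85°

Step 9: From TU = 35.32, TV = 24, UV = 14, by the inverse law of cosines:
  cos(∠UTV) = (TU² + TV² - UV²) / (2·TU·TV)
  ∠UTV = 16.28°

Step 10: From UT = 35.32, UV = 14, TV = 24, by the inverse law of cosines:
  cos(∠TUV) = (UT² + UV² - TV²) / (2·UT·UV)
  ∠TUV = 28.72°

Step 11: From BE = 16.55, BV = 15, EV = 7, by the inverse law of cosines:
  cos(∠EBV) = (BE² + BV² - EV²) / (2·BE·BV)
  ∠EBV = 25.02°

Step 12: From EB = 16.55, EV = 7, BV = 15, by the inverse law of cosines:
  cos(∠BEV) = (EB² + EV² - BV²) / (2·EB·EV)
  ∠BEV = 64.98°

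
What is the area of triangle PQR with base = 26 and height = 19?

Area = (1/2)(26)(19) = 247

247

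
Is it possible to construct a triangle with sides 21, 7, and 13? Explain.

Check the triangle inequality: 7 + 13 = 20 ≤ 21.
Since the sum of two sides does not exceed the third, no triangle can be formed.

No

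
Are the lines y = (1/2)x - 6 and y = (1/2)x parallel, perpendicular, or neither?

Slope of line 1: m1 = 1/2
Slope of line 2: m2 = 1/2
Since m1 = m2 = 1/2, the lines are parallel.

Parallel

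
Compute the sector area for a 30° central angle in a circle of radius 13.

The full circle has area πr² = π(13)² = 169*pi.
The sector covers 30° out of 360°, a fraction of 1/12.
Sector area = 169*pi × 1/12 = 169*pi/12.

169*pi/12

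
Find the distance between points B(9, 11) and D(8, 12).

d = sqrt((-1)^2 + (1)^2) = sqrt(2)

sqrt(2)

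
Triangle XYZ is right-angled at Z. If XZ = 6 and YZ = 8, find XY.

By the Pythagorean theorem: XY^2 = XZ^2 + YZ^2
XY^2 = 6^2 + 8^2 = 36 + 64 = 100
XY = sqrt(100) = 10

10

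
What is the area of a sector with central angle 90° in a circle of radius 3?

Sector area = π(3²)(1/4) = 9*pi/4

9*pi/4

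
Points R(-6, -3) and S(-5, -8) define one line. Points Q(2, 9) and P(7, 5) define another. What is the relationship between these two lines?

Slope of line 1: m1 = (-8 - -3)/(-5 - -6) = -5/1 = -5
Slope of line 2: m2 = (5 - 9)/(7 - 2) = -4/5 = -4/5
For parallel lines we need equal slopes: -5 != -4/5.
For perpendicular lines we need m1*m2 = -1: (-5)(-4/5) = 4 != -1.
Since neither condition holds, the lines are neither parallel nor perpendicular.

Neither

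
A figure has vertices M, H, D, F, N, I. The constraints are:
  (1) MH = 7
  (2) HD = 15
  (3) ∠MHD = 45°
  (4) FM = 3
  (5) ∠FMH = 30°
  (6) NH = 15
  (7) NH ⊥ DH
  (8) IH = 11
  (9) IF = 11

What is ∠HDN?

Step 1: By the law of cosines on triangle DHN: DN² = 15² + 15² − 2·15·15·cos(90°) = 450, so DN = 15·√2.
Step 2: By the inverse law of cosines on triangle HDN: cos(∠HDN) = (15² + (15·√2)² − 15²) / (2·15·15·√2) = 450/636.4 = 0.7071, so ∠HDN = 45°.

Therefore, the measure of angle ∠HDN = 45°.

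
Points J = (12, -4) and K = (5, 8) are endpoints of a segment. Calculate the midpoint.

The midpoint is the point halfway along the segment.
Move half the horizontal distance: 12 + (5 - 12)/2 = 12 + -7/2 = 17/2
Move half the vertical distance: -4 + (8 - -4)/2 = -4 + 12/2 = 2
Midpoint = (17/2, 2)

(17/2, 2)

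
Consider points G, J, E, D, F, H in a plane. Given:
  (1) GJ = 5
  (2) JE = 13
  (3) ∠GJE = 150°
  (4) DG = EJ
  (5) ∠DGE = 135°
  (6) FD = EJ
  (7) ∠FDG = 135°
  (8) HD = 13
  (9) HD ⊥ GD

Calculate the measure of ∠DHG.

From the given relations: DG = EJ = 13.
Step 1: By the law of cosines on triangle HDG: HG² = 13² + 13² − 2·13·13·cos(90°) = 338, so HG = 13·√2.
Step 2: By the inverse law of cosines on triangle DHG: cos(∠DHG) = (13² + (13·√2)² − 13²) / (2·13·13·√2) = 338/478 = 0.7071, so ∠DHG = 45°.

Therefore, the measure of angle ∠DHG = 45°.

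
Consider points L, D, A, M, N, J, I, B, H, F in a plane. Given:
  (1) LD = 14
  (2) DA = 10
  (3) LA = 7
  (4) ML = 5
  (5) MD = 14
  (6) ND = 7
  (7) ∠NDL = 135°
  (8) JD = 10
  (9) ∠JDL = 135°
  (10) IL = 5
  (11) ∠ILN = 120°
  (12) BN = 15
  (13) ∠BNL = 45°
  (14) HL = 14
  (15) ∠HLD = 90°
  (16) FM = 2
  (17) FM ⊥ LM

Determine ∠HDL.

Step 1: By the law of cosines on triangle DLH: DH² = 14² + 14² − 2·14·14·cos(90°) = 392, so DH = 14·√2.
Step 2: By the inverse law of cosines on triangle HDL: cos(∠HDL) = ((14·√2)² + 14² − 14²) / (2·14·√2·14) = 392/554.37 = 0.7071, so ∠HDL = 45°.

Therefore, the measure of angle ∠HDL = 45°.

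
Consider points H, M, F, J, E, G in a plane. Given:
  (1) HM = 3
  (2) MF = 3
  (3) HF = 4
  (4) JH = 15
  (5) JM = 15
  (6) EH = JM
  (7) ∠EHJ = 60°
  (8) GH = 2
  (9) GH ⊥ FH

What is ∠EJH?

From the given relations: EH = JM = 15.
Step 1: By the law of cosines on triangle JHE: JE² = 15² + 15² − 2·15·15·cos(60°) = 225, so JE = 15.
Step 2: By the inverse law of cosines on triangle EJH: cos(∠EJH) = (15² + 15² − 15²) / (2·15·15) = 225/450 = 0.5, so ∠EJH = 60°.

Therefore, the measure of angle ∠EJH = 60°.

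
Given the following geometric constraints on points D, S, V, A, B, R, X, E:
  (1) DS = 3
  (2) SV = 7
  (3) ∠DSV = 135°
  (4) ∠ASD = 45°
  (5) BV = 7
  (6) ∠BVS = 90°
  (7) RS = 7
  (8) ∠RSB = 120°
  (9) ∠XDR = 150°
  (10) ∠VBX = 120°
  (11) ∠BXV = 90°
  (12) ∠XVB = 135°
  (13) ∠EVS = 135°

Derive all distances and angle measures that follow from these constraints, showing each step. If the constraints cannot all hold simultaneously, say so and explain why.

These constraints are not satisfiable: (10), (11) and (12) are the three interior angles of triangle VBX, which must sum to 180°, but 120° + 90° + 135° = 345°. No planar figure meets all of them, so nothing further can be derived.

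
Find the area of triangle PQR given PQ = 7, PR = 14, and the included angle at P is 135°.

Area = (1/2)(7)(14) sin(135°) = (1/2)(7)(14)(sqrt(2)/2) = 49*sqrt(2)/2

49*sqrt(2)/2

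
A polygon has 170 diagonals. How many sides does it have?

Using d = n(n - 3)/2, we solve 170 = n(n - 3)/2.
So n(n - 3) = 340.
Testing n = 20: 20 * 17 = 340 = 340. Correct.
The polygon has 20 sides.

20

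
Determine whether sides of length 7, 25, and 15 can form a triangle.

The longest side is 25. The other two sides sum to 7 + 15 = 22.
Since 22 ≤ 25, the two shorter sides cannot reach around to close the triangle.

No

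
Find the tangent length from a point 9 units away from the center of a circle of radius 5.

The tangent, radius, and line from the external point to the center form a right triangle.
The right angle is where the tangent meets the radius.
By the Pythagorean theorem: tangent² + 5² = 9²
tangent² = 81 - 25 = 56
tangent = 2*sqrt(14)

2*sqrt(14)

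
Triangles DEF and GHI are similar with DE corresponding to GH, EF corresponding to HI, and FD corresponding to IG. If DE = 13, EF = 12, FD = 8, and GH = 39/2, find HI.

k = 39/2/13 = 3/2. HI = 3/2 * 12 = 18.

18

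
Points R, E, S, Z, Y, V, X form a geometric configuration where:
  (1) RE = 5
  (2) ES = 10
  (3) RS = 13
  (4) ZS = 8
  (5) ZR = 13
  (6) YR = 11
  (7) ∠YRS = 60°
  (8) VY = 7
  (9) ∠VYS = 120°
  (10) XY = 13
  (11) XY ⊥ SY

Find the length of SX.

Step 1: By the law of cosines on triangle SRY: SY² = 13² + 11² − 2·13·11·cos(60°) = 147, so SY = 7·√3.
Step 2: By the law of cosines on triangle SYX: SX² = (7·√3)² + 13² − 2·7·√3·13·cos(90°) = 316, so SX = 2·√79.

Therefore, the length of SX = 2·√79.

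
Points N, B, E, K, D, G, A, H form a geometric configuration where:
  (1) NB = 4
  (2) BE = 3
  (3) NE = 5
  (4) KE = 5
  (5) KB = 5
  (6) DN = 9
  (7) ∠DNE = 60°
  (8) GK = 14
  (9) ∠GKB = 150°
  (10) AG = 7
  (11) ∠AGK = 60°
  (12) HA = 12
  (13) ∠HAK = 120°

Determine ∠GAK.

Step 1: By the law of cosines on triangle AGK: AK² = 7² + 14² − 2·7·14·cos(60°) = 147, so AK = 7·√3.
Step 2: By the inverse law of cosines on triangle GAK: cos(∠GAK) = (7² + (7·√3)² − 14²) / (2·7·7·√3) = 0/169.74 = 0, so ∠GAK = 90°.

Therefore, the measure of angle ∠GAK = 90°.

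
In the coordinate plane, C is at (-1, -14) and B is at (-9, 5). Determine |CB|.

d = sqrt((-9 - -1)^2 + (5 - -14)^2)
d = sqrt(-8^2 + 19^2)
d = sqrt(64 + 361)
d = sqrt(425) = 5*sqrt(17)

5*sqrt(17)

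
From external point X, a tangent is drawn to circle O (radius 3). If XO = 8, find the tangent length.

tangent = √(d² - r²) = √(8² - 3²) = √(64 - 9) = √55 = sqrt(55)

sqrt(55)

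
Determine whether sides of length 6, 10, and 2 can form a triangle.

The longest side is 10. The other two sides sum to 2 + 6 = 8.
Since 8 ≤ 10, the two shorter sides cannot reach around to close the triangle.

No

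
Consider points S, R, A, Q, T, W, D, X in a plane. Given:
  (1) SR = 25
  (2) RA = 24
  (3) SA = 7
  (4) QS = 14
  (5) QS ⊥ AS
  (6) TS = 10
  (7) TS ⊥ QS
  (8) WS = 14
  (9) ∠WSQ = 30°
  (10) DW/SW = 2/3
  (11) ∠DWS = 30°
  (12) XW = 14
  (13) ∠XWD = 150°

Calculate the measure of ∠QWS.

Step 1: By the law of cosines on triangle WSQ: WQ² = 14² + 14² − 2·14·14·cos(30°) = 52.52, so WQ ≈ 7.25.
Step 2: By the inverse law of cosines on triangle QWS: cos(∠QWS) = (7.25² + 14² − 14²) / (2·7.25·14) = 52.52/202.91 = 0.2588, so ∠QWS = 75°.

Therefore, the measure of angle ∠QWS = 75°.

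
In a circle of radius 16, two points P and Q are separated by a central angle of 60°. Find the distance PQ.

Drop a perpendicular from the center to the chord, bisecting both the chord and the central angle.
Each half-chord = r sin(θ/2) = 16 sin(30°).
The full chord = 2 × 16 × sin(30°) = 16.

16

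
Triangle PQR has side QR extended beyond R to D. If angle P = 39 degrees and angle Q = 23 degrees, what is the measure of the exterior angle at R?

Exterior angle = 39 + 23 = 62 degrees (exterior angle theorem).

62 degrees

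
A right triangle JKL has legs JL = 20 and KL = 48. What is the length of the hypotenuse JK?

By the Pythagorean theorem: JK^2 = JL^2 + KL^2
JK^2 = 20^2 + 48^2 = 400 + 2304 = 2704
JK = sqrt(2704) = 52

52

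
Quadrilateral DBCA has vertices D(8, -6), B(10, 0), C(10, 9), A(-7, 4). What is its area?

Using the Shoelace formula for a quadrilateral (vertices in order):
Area = (1/2)|sum of (x_i * y_(i+1) - x_(i+1) * y_i)|
Terms: (8*0 - 10*-6) = 60, (10*9 - 10*0) = 90, (10*4 - -7*9) = 103, (-7*-6 - 8*4) = 10
Sum = 263
Area = (1/2)(263) = 263/2

263/2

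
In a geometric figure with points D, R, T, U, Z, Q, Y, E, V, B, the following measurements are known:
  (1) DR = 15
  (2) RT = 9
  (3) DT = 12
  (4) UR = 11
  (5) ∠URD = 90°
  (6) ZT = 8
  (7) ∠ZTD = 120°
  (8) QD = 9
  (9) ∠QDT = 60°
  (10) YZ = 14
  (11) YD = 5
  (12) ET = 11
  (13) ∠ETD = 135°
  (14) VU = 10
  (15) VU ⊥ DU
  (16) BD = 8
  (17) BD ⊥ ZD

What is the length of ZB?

Step 1: By the law of cosines on triangle ZTD: ZD² = 8² + 12² − 2·8·12·cos(120°) = 304, so ZD = 4·√19.
Step 2: By the law of cosines on triangle ZDB: ZB² = (4·√19)² + 8² − 2·4·√19·8·cos(90°) = 368, so ZB = 4·√23.

Therefore, the length of ZB = 4·√23.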